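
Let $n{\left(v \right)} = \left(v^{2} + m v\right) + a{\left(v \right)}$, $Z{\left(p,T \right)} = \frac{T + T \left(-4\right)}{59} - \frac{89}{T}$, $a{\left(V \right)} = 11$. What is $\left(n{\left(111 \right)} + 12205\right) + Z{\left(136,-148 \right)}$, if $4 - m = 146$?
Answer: $\frac{76694263}{8732} \approx 8783.1$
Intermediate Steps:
$m = -142$ ($m = 4 - 146 = -142$)
$Z{\left(p,T \right)} = - \frac{89}{T} - \frac{3 T}{59}$ ($Z{\left(p,T \right)} = \left(T - 4 T\right) \frac{1}{59} - \frac{89}{T} = - 3 T \frac{1}{59} - \frac{89}{T} = - \frac{3 T}{59} - \frac{89}{T} = - \frac{89}{T} - \frac{3 T}{59}$)
$n{\left(v \right)} = 11 + v^{2} - 142 v$ ($n{\left(v \right)} = \left(v^{2} - 142 v\right) + 11 = 11 + v^{2} - 142 v$)
$\left(n{\left(111 \right)} + 12205\right) + Z{\left(136,-148 \right)} = \left(\left(11 + 111^{2} - 15762\right) + 12205\right) - \left(- \frac{444}{59} + \frac{89}{-148}\right) = \left(\left(11 + 12321 - 15762\right) + 12205\right) + \left(\left(-89\right) \left(- \frac{1}{148}\right) + \frac{444}{59}\right) = \left(-3430 + 12205\right) + \left(\frac{89}{148} + \frac{444}{59}\right) = 8775 + \frac{70963}{8732} = \frac{76694263}{8732}$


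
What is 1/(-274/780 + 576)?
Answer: 390/224503 ≈ 0.0017372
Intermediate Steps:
1/(-274/780 + 576) = 1/(-274*1/780 + 576) = 1/(-137/390 + 576) = 1/(224503/390) = 390/224503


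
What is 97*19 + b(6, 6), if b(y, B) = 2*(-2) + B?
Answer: 1845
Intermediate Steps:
b(y, B) = -4 + B
97*19 + b(6, 6) = 97*19 + (-4 + 6) = 1843 + 2 = 1845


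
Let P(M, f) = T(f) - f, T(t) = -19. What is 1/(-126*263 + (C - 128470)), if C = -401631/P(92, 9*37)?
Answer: -352/56484385 ≈ -6.2318e-6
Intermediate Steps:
P(M, f) = -19 - f
C = 401631/352 (C = -401631/(-19 - 9*37) = -401631/(-19 - 1*333) = -401631/(-19 - 333) = -401631/(-352) = -401631*(-1/352) = 401631/352 ≈ 1141.0)
1/(-126*263 + (C - 128470)) = 1/(-126*263 + (401631/352 - 128470)) = 1/(-33138 - 44819809/352) = 1/(-56484385/352) = -352/56484385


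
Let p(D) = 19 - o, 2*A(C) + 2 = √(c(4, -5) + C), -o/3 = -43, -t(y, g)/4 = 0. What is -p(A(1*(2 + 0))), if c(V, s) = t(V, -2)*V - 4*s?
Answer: 110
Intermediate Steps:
t(y, g) = 0 (t(y, g) = -4*0 = 0)
c(V, s) = -4*s (c(V, s) = 0*V - 4*s = 0 - 4*s = -4*s)
o = 129 (o = -3*(-43) = 129)
A(C) = -1 + √(20 + C)/2 (A(C) = -1 + √(-4*(-5) + C)/2 = -1 + √(20 + C)/2)
p(D) = -110 (p(D) = 19 - 1*129 = 19 - 129 = -110)
-p(A(1*(2 + 0))) = -1*(-110) = 110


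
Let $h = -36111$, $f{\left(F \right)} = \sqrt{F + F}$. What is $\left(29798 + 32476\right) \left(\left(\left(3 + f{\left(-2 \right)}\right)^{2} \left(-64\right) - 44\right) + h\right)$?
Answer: $-2271444150 - 47826432 i \approx -2.2714 \cdot 10^{9} - 4.7826 \cdot 10^{7} i$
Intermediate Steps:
$f{\left(F \right)} = \sqrt{2} \sqrt{F}$ ($f{\left(F \right)} = \sqrt{2 F} = \sqrt{2} \sqrt{F}$)
$\left(29798 + 32476\right) \left(\left(\left(3 + f{\left(-2 \right)}\right)^{2} \left(-64\right) - 44\right) + h\right) = \left(29798 + 32476\right) \left(\left(\left(3 + \sqrt{2} \sqrt{-2}\right)^{2} \left(-64\right) - 44\right) - 36111\right) = 62274 \left(\left(\left(3 + \sqrt{2} i \sqrt{2}\right)^{2} \left(-64\right) - 44\right) - 36111\right) = 62274 \left(\left(\left(3 + 2 i\right)^{2} \left(-64\right) - 44\right) - 36111\right) = 62274 \left(\left(- 64 \left(3 + 2 i\right)^{2} - 44\right) - 36111\right) = 62274 \left(\left(-44 - 64 \left(3 + 2 i\right)^{2}\right) - 36111\right) = 62274 \left(-36155 - 64 \left(3 + 2 i\right)^{2}\right) = -2251516470 - 3985536 \left(3 + 2 i\right)^{2}$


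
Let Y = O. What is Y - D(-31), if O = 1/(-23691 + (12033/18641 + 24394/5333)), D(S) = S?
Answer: 10427772545061/336380217640 ≈ 31.000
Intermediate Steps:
O = -14201779/336380217640 (O = 1/(-23691 + (12033*(1/18641) + 24394*(1/5333))) = 1/(-23691 + (1719/2663 + 24394/5333)) = 1/(-23691 + 74128649/14201779) = 1/(-336380217640/14201779) = -14201779/336380217640 ≈ -4.2219e-5)
Y = -14201779/336380217640 ≈ -4.2219e-5
Y - D(-31) = -14201779/336380217640 - 1*(-31) = -14201779/336380217640 + 31 = 10427772545061/336380217640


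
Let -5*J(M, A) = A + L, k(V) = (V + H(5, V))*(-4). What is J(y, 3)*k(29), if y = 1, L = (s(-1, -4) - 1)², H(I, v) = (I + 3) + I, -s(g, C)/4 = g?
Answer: 2016/5 ≈ 403.20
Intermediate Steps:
s(g, C) = -4*g
H(I, v) = 3 + 2*I (H(I, v) = (3 + I) + I = 3 + 2*I)
L = 9 (L = (-4*(-1) - 1)² = (4 - 1)² = 3² = 9)
k(V) = -52 - 4*V (k(V) = (V + (3 + 2*5))*(-4) = (V + (3 + 10))*(-4) = (V + 13)*(-4) = (13 + V)*(-4) = -52 - 4*V)
J(M, A) = -9/5 - A/5 (J(M, A) = -(A + 9)/5 = -(9 + A)/5 = -9/5 - A/5)
J(y, 3)*k(29) = (-9/5 - ⅕*3)*(-52 - 4*29) = (-9/5 - ⅗)*(-52 - 116) = -12/5*(-168) = 2016/5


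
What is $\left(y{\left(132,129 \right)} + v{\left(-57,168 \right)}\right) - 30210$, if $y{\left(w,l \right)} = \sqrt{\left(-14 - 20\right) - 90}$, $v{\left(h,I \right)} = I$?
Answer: $-30042 + 2 i \sqrt{31} \approx -30042.0 + 11.136 i$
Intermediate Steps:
$y{\left(w,l \right)} = 2 i \sqrt{31}$ ($y{\left(w,l \right)} = \sqrt{-34 - 90} = \sqrt{-124} = 2 i \sqrt{31}$)
$\left(y{\left(132,129 \right)} + v{\left(-57,168 \right)}\right) - 30210 = \left(2 i \sqrt{31} + 168\right) - 30210 = \left(168 + 2 i \sqrt{31}\right) - 30210 = -30042 + 2 i \sqrt{31}$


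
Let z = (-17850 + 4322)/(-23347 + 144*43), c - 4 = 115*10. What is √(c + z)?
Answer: √339847377690/17155 ≈ 33.982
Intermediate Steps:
c = 1154 (c = 4 + 115*10 = 4 + 1150 = 1154)
z = 13528/17155 (z = -13528/(-23347 + 6192) = -13528/(-17155) = -13528*(-1/17155) = 13528/17155 ≈ 0.78858)
√(c + z) = √(1154 + 13528/17155) = √(19810398/17155) = √339847377690/17155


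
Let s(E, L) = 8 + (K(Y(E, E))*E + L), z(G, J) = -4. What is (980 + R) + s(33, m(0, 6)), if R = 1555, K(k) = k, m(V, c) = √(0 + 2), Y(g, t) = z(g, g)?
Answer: 2411 + √2 ≈ 2412.4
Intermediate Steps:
Y(g, t) = -4
m(V, c) = √2
s(E, L) = 8 + L - 4*E (s(E, L) = 8 + (-4*E + L) = 8 + (L - 4*E) = 8 + L - 4*E)
(980 + R) + s(33, m(0, 6)) = (980 + 1555) + (8 + √2 - 4*33) = 2535 + (8 + √2 - 132) = 2535 + (-124 + √2) = 2411 + √2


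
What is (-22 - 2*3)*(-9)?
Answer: 252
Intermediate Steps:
(-22 - 2*3)*(-9) = (-22 - 6)*(-9) = -28*(-9) = 252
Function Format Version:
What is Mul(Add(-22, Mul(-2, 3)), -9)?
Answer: 252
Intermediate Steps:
Mul(Add(-22, Mul(-2, 3)), -9) = Mul(Add(-22, -6), -9) = Mul(-28, -9) = 252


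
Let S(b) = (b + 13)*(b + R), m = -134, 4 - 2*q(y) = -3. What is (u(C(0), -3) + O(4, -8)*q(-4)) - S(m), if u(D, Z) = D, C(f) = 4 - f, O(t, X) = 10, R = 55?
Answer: -9520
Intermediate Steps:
q(y) = 7/2 (q(y) = 2 - 1/2*(-3) = 2 + 3/2 = 7/2)
S(b) = (13 + b)*(55 + b) (S(b) = (b + 13)*(b + 55) = (13 + b)*(55 + b))
(u(C(0), -3) + O(4, -8)*q(-4)) - S(m) = ((4 - 1*0) + 10*(7/2)) - (715 + (-134)**2 + 68*(-134)) = ((4 + 0) + 35) - (715 + 17956 - 9112) = (4 + 35) - 1*9559 = 39 - 9559 = -9520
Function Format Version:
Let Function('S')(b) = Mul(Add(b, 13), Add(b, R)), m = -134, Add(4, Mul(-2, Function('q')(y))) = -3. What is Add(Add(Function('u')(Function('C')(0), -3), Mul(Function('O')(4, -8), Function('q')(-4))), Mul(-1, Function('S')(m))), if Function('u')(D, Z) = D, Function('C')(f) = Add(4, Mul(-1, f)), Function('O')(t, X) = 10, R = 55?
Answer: -9520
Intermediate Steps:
Function('q')(y) = Rational(7, 2) (Function('q')(y) = Add(2, Mul(Rational(-1, 2), -3)) = Add(2, Rational(3, 2)) = Rational(7, 2))
Function('S')(b) = Mul(Add(13, b), Add(55, b)) (Function('S')(b) = Mul(Add(b, 13), Add(b, 55)) = Mul(Add(13, b), Add(55, b)))
Add(Add(Function('u')(Function('C')(0), -3), Mul(Function('O')(4, -8), Function('q')(-4))), Mul(-1, Function('S')(m))) = Add(Add(Add(4, Mul(-1, 0)), Mul(10, Rational(7, 2))), Mul(-1, Add(715, Pow(-134, 2), Mul(68, -134)))) = Add(Add(Add(4, 0), 35), Mul(-1, Add(715, 17956, -9112))) = Add(Add(4, 35), Mul(-1, 9559)) = Add(39, -9559) = -9520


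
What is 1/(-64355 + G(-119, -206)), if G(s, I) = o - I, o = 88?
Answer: -1/64061 ≈ -1.5610e-5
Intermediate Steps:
G(s, I) = 88 - I
1/(-64355 + G(-119, -206)) = 1/(-64355 + (88 - 1*(-206))) = 1/(-64355 + (88 + 206)) = 1/(-64355 + 294) = 1/(-64061) = -1/64061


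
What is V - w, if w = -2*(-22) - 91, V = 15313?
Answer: 15360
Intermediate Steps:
w = -47 (w = 44 - 91 = -47)
V - w = 15313 - 1*(-47) = 15313 + 47 = 15360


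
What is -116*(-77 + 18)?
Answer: 6844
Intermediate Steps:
-116*(-77 + 18) = -116*(-59) = 6844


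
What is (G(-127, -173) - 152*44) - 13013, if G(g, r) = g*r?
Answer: 2270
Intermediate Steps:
(G(-127, -173) - 152*44) - 13013 = (-127*(-173) - 152*44) - 13013 = (21971 - 6688) - 13013 = 15283 - 13013 = 2270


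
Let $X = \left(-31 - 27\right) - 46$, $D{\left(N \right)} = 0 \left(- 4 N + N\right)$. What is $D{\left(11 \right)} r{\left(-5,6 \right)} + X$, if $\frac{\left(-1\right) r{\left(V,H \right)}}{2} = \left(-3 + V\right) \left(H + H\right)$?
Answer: $-104$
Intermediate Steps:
$r{\left(V,H \right)} = - 4 H \left(-3 + V\right)$ ($r{\left(V,H \right)} = - 2 \left(-3 + V\right) \left(H + H\right) = - 2 \left(-3 + V\right) 2 H = - 2 \cdot 2 H \left(-3 + V\right) = - 4 H \left(-3 + V\right)$)
$D{\left(N \right)} = 0$ ($D{\left(N \right)} = 0 \left(- 3 N\right) = 0$)
$X = -104$ ($X = -58 - 46 = -104$)
$D{\left(11 \right)} r{\left(-5,6 \right)} + X = 0 \cdot 4 \cdot 6 \left(3 - -5\right) - 104 = 0 \cdot 4 \cdot 6 \left(3 + 5\right) - 104 = 0 \cdot 4 \cdot 6 \cdot 8 - 104 = 0 \cdot 192 - 104 = 0 - 104 = -104$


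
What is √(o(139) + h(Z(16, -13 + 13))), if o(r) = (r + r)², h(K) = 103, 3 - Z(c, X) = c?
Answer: √77387 ≈ 278.19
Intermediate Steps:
Z(c, X) = 3 - c
o(r) = 4*r² (o(r) = (2*r)² = 4*r²)
√(o(139) + h(Z(16, -13 + 13))) = √(4*139² + 103) = √(4*19321 + 103) = √(77284 + 103) = √77387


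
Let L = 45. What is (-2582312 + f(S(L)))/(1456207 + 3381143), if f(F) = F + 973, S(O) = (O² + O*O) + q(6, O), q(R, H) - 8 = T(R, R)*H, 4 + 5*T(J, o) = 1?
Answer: -1288654/2418675 ≈ -0.53279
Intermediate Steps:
T(J, o) = -⅗ (T(J, o) = -⅘ + (⅕)*1 = -⅘ + ⅕ = -⅗)
q(R, H) = 8 - 3*H/5
S(O) = 8 + 2*O² - 3*O/5 (S(O) = (O² + O*O) + (8 - 3*O/5) = (O² + O²) + (8 - 3*O/5) = 2*O² + (8 - 3*O/5) = 8 + 2*O² - 3*O/5)
f(F) = 973 + F
(-2582312 + f(S(L)))/(1456207 + 3381143) = (-2582312 + (973 + (8 + 2*45² - ⅗*45)))/(1456207 + 3381143) = (-2582312 + (973 + (8 + 2*2025 - 27)))/4837350 = (-2582312 + (973 + (8 + 4050 - 27)))*(1/4837350) = (-2582312 + (973 + 4031))*(1/4837350) = (-2582312 + 5004)*(1/4837350) = -2577308*1/4837350 = -1288654/2418675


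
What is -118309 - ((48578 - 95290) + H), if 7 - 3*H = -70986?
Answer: -285784/3 ≈ -95261.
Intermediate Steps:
H = 70993/3 (H = 7/3 - 1/3*(-70986) = 7/3 + 23662 = 70993/3 ≈ 23664.)
-118309 - ((48578 - 95290) + H) = -118309 - ((48578 - 95290) + 70993/3) = -118309 - (-46712 + 70993/3) = -118309 - 1*(-69143/3) = -118309 + 69143/3 = -285784/3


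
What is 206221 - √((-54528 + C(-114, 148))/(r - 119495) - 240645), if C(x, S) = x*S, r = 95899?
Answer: 206221 - 3*I*√3219495495/347 ≈ 2.0622e+5 - 490.55*I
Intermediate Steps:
C(x, S) = S*x
206221 - √((-54528 + C(-114, 148))/(r - 119495) - 240645) = 206221 - √((-54528 + 148*(-114))/(95899 - 119495) - 240645) = 206221 - √((-54528 - 16872)/(-23596) - 240645) = 206221 - √(-71400*(-1/23596) - 240645) = 206221 - √(1050/347 - 240645) = 206221 - √(-83502765/347) = 206221 - 3*I*√3219495495/347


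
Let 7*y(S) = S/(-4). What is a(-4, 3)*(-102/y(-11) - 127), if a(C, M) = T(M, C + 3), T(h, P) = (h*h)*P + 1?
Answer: 34024/11 ≈ 3093.1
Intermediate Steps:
T(h, P) = 1 + P*h² (T(h, P) = h²*P + 1 = P*h² + 1 = 1 + P*h²)
a(C, M) = 1 + M²*(3 + C) (a(C, M) = 1 + (C + 3)*M² = 1 + (3 + C)*M² = 1 + M²*(3 + C))
y(S) = -S/28 (y(S) = (S/(-4))/7 = (S*(-¼))/7 = (-S/4)/7 = -S/28)
a(-4, 3)*(-102/y(-11) - 127) = (1 + 3²*(3 - 4))*(-102/((-1/28*(-11))) - 127) = (1 + 9*(-1))*(-102/11/28 - 127) = (1 - 9)*(-102*28/11 - 127) = -8*(-2856/11 - 127) = -8*(-4253/11) = 34024/11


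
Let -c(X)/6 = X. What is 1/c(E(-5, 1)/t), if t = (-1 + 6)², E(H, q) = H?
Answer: ⅚ ≈ 0.83333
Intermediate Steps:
t = 25 (t = 5² = 25)
c(X) = -6*X
1/c(E(-5, 1)/t) = 1/(-(-30)/25) = 1/(-6*(-⅕)) = 1/(6/5) = ⅚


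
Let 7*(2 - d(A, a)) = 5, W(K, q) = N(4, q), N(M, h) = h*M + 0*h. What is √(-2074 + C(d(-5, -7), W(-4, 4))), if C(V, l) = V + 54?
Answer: I*√98917/7 ≈ 44.93*I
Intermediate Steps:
N(M, h) = M*h (N(M, h) = M*h + 0 = M*h)
W(K, q) = 4*q
d(A, a) = 9/7 (d(A, a) = 2 - ⅐*5 = 2 - 5/7 = 9/7)
C(V, l) = 54 + V
√(-2074 + C(d(-5, -7), W(-4, 4))) = √(-2074 + (54 + 9/7)) = √(-2074 + 387/7) = √(-14131/7) = I*√98917/7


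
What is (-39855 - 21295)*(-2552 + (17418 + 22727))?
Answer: -2298811950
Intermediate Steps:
(-39855 - 21295)*(-2552 + (17418 + 22727)) = -61150*(-2552 + 40145) = -61150*37593 = -2298811950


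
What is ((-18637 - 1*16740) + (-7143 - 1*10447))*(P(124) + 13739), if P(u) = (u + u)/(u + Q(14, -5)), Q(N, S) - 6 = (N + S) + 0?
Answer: -101165328023/139 ≈ -7.2781e+8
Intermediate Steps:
Q(N, S) = 6 + N + S (Q(N, S) = 6 + ((N + S) + 0) = 6 + (N + S) = 6 + N + S)
P(u) = 2*u/(15 + u) (P(u) = (u + u)/(u + (6 + 14 - 5)) = (2*u)/(u + 15) = (2*u)/(15 + u) = 2*u/(15 + u))
((-18637 - 1*16740) + (-7143 - 1*10447))*(P(124) + 13739) = ((-18637 - 1*16740) + (-7143 - 1*10447))*(2*124/(15 + 124) + 13739) = ((-18637 - 16740) + (-7143 - 10447))*(2*124/139 + 13739) = (-35377 - 17590)*(2*124*(1/139) + 13739) = -52967*(248/139 + 13739) = -52967*1909969/139 = -101165328023/139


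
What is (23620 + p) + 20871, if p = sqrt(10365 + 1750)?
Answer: 44491 + sqrt(12115) ≈ 44601.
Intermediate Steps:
p = sqrt(12115) ≈ 110.07
(23620 + p) + 20871 = (23620 + sqrt(12115)) + 20871 = 44491 + sqrt(12115)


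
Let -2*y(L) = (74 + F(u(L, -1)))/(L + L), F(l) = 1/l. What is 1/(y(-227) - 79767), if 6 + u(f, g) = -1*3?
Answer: -8172/651855259 ≈ -1.2537e-5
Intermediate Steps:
u(f, g) = -9 (u(f, g) = -6 - 1*3 = -6 - 3 = -9)
y(L) = -665/(36*L) (y(L) = -(74 + 1/(-9))/(2*(L + L)) = -(74 - ⅑)/(2*(2*L)) = -665*1/(2*L)/18 = -665/(36*L))
1/(y(-227) - 79767) = 1/(-665/36/(-227) - 79767) = 1/(-665/36*(-1/227) - 79767) = 1/(665/8172 - 79767) = 1/(-651855259/8172) = -8172/651855259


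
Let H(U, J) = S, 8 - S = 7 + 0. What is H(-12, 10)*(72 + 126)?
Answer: 198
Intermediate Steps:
S = 1 (S = 8 - (7 + 0) = 8 - 1*7 = 8 - 7 = 1)
H(U, J) = 1
H(-12, 10)*(72 + 126) = 1*(72 + 126) = 1*198 = 198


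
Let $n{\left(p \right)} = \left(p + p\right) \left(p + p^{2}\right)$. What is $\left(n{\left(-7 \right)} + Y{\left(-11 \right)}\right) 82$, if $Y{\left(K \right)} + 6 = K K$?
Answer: $-38786$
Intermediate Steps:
$Y{\left(K \right)} = -6 + K^{2}$ ($Y{\left(K \right)} = -6 + K K = -6 + K^{2}$)
$n{\left(p \right)} = 2 p \left(p + p^{2}\right)$
$\left(n{\left(-7 \right)} + Y{\left(-11 \right)}\right) 82 = \left(2 \left(-7\right)^{2} \left(1 - 7\right) - \left(6 - \left(-11\right)^{2}\right)\right) 82 = \left(2 \cdot 49 \left(-6\right) + \left(-6 + 121\right)\right) 82 = \left(-588 + 115\right) 82 = \left(-473\right) 82 = -38786$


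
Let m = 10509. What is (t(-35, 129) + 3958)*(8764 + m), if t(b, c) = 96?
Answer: 78132742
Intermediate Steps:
(t(-35, 129) + 3958)*(8764 + m) = (96 + 3958)*(8764 + 10509) = 4054*19273 = 78132742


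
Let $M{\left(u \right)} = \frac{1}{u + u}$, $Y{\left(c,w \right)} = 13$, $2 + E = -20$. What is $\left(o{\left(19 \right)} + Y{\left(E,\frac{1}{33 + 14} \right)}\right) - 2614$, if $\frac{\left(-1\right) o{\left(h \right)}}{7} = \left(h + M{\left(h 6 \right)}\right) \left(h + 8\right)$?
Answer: $- \frac{470655}{76} \approx -6192.8$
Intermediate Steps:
$E = -22$ ($E = -2 - 20 = -22$)
$M{\left(u \right)} = \frac{1}{2 u}$
$o{\left(h \right)} = - 7 \left(8 + h\right) \left(h + \frac{1}{12 h}\right)$ ($o{\left(h \right)} = - 7 \left(h + \frac{1}{2 h 6}\right) \left(h + 8\right) = - 7 \left(h + \frac{1}{2 \cdot 6 h}\right) \left(8 + h\right) = - 7 \left(h + \frac{\frac{1}{6} \frac{1}{h}}{2}\right) \left(8 + h\right) = - 7 \left(h + \frac{1}{12 h}\right) \left(8 + h\right) = - 7 \left(8 + h\right) \left(h + \frac{1}{12 h}\right)$)
$\left(o{\left(19 \right)} + Y{\left(E,\frac{1}{33 + 14} \right)}\right) - 2614 = \left(\left(- \frac{7}{12} - 1064 - 7 \cdot 19^{2} - \frac{14}{3 \cdot 19}\right) + 13\right) - 2614 = \left(\left(- \frac{7}{12} - 1064 - 2527 - \frac{14}{57}\right) + 13\right) - 2614 = \left(- \frac{272979}{76} + 13\right) - 2614 = - \frac{271991}{76} - 2614 = - \frac{470655}{76}$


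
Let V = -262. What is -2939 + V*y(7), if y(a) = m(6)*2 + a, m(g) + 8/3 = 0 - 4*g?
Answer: 27601/3 ≈ 9200.3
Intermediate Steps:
m(g) = -8/3 - 4*g (m(g) = -8/3 + (0 - 4*g) = -8/3 - 4*g)
y(a) = -160/3 + a (y(a) = (-8/3 - 4*6)*2 + a = (-8/3 - 24)*2 + a = -80/3*2 + a = -160/3 + a)
-2939 + V*y(7) = -2939 - 262*(-160/3 + 7) = -2939 - 262*(-139/3) = -2939 + 36418/3 = 27601/3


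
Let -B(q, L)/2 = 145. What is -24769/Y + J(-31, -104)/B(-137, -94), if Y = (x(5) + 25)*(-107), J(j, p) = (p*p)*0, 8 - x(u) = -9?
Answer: 24769/4494 ≈ 5.5116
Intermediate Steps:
B(q, L) = -290 (B(q, L) = -2*145 = -290)
x(u) = 17 (x(u) = 8 - 1*(-9) = 8 + 9 = 17)
J(j, p) = 0 (J(j, p) = p**2*0 = 0)
Y = -4494 (Y = (17 + 25)*(-107) = 42*(-107) = -4494)
-24769/Y + J(-31, -104)/B(-137, -94) = -24769/(-4494) + 0/(-290) = -24769*(-1/4494) + 0*(-1/290) = 24769/4494 + 0 = 24769/4494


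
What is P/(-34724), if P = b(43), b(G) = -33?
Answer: 33/34724 ≈ 0.00095035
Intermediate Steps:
P = -33
P/(-34724) = -33/(-34724) = -33*(-1/34724) = 33/34724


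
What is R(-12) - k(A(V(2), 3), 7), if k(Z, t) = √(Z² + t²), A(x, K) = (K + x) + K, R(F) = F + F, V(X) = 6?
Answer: -24 - √193 ≈ -37.892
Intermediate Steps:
R(F) = 2*F
A(x, K) = x + 2*K
R(-12) - k(A(V(2), 3), 7) = 2*(-12) - √((6 + 2*3)² + 7²) = -24 - √((6 + 6)² + 49) = -24 - √(12² + 49) = -24 - √(144 + 49) = -24 - √193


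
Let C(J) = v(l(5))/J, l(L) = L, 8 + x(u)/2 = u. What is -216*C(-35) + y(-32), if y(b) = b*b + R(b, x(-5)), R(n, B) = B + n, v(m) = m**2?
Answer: 7842/7 ≈ 1120.3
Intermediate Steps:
x(u) = -16 + 2*u
C(J) = 25/J (C(J) = 5**2/J = 25/J)
y(b) = -26 + b + b**2 (y(b) = b*b + ((-16 + 2*(-5)) + b) = b**2 + ((-16 - 10) + b) = b**2 + (-26 + b) = -26 + b + b**2)
-216*C(-35) + y(-32) = -5400/(-35) + (-26 - 32 + (-32)**2) = -5400*(-1)/35 + (-26 - 32 + 1024) = -216*(-5/7) + 966 = 1080/7 + 966 = 7842/7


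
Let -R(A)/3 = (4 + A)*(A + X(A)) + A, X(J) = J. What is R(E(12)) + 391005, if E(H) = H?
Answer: 389817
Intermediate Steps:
R(A) = -3*A - 6*A*(4 + A) (R(A) = -3*((4 + A)*(A + A) + A) = -3*((4 + A)*(2*A) + A) = -3*(2*A*(4 + A) + A) = -3*(A + 2*A*(4 + A)) = -3*A - 6*A*(4 + A))
R(E(12)) + 391005 = 3*12*(-9 - 2*12) + 391005 = 3*12*(-9 - 24) + 391005 = 3*12*(-33) + 391005 = -1188 + 391005 = 389817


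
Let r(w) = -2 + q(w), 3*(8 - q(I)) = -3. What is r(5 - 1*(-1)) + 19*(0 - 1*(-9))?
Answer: 178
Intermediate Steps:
q(I) = 9 (q(I) = 8 - 1/3*(-3) = 8 + 1 = 9)
r(w) = 7 (r(w) = -2 + 9 = 7)
r(5 - 1*(-1)) + 19*(0 - 1*(-9)) = 7 + 19*(0 - 1*(-9)) = 7 + 19*(0 + 9) = 7 + 19*9 = 7 + 171 = 178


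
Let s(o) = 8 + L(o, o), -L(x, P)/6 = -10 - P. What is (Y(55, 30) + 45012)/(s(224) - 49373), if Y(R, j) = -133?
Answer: -44879/47961 ≈ -0.93574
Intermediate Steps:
L(x, P) = 60 + 6*P (L(x, P) = -6*(-10 - P) = 60 + 6*P)
s(o) = 68 + 6*o (s(o) = 8 + (60 + 6*o) = 68 + 6*o)
(Y(55, 30) + 45012)/(s(224) - 49373) = (-133 + 45012)/((68 + 6*224) - 49373) = 44879/((68 + 1344) - 49373) = 44879/(1412 - 49373) = 44879/(-47961) = 44879*(-1/47961) = -44879/47961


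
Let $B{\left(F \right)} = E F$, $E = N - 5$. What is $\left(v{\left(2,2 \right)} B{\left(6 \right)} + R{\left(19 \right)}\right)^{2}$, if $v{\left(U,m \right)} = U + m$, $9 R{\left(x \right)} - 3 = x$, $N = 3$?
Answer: $\frac{168100}{81} \approx 2075.3$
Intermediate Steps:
$R{\left(x \right)} = \frac{1}{3} + \frac{x}{9}$
$E = -2$ ($E = 3 - 5 = -2$)
$B{\left(F \right)} = - 2 F$
$\left(v{\left(2,2 \right)} B{\left(6 \right)} + R{\left(19 \right)}\right)^{2} = \left(\left(2 + 2\right) \left(\left(-2\right) 6\right) + \left(\frac{1}{3} + \frac{1}{9} \cdot 19\right)\right)^{2} = \left(4 \left(-12\right) + \left(\frac{1}{3} + \frac{19}{9}\right)\right)^{2} = \left(-48 + \frac{22}{9}\right)^{2} = \left(- \frac{410}{9}\right)^{2} = \frac{168100}{81}$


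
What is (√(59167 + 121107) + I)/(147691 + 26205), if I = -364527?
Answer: -364527/173896 + √180274/173896 ≈ -2.0938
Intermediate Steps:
(√(59167 + 121107) + I)/(147691 + 26205) = (√(59167 + 121107) - 364527)/(147691 + 26205) = (√180274 - 364527)/173896 = (-364527 + √180274)*(1/173896) = -364527/173896 + √180274/173896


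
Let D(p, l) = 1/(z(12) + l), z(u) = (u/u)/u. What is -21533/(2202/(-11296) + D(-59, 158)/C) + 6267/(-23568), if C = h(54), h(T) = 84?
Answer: 12687177884289157/114811755536 ≈ 1.1050e+5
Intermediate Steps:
C = 84
z(u) = 1/u
D(p, l) = 1/(1/12 + l)
-21533/(2202/(-11296) + D(-59, 158)/C) + 6267/(-23568) = -21533/(2202/(-11296) + (12/(1 + 12*158))/84) + 6267/(-23568) = -21533/(2202*(-1/11296) + (12/(1 + 1896))*(1/84)) + 6267*(-1/23568) = -21533/(-1101/5648 + (12/1897)*(1/84)) - 2089/7856 = -21533/(-1101/5648 + 1/13279) - 2089/7856 = -21533/(-14614531/74999792) - 2089/7856 = -21533*(-74999792/14614531) - 2089/7856 = 1614970521136/14614531 - 2089/7856 = 12687177884289157/114811755536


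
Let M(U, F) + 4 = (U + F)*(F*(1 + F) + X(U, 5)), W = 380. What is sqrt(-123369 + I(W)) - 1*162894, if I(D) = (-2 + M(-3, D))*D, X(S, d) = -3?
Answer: -162894 + sqrt(20740627371) ≈ -18878.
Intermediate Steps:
M(U, F) = -4 + (-3 + F*(1 + F))*(F + U) (M(U, F) = -4 + (U + F)*(F*(1 + F) - 3) = -4 + (F + U)*(-3 + F*(1 + F)) = -4 + (-3 + F*(1 + F))*(F + U))
I(D) = D*(3 + D**3 - 6*D - 2*D**2) (I(D) = (-2 + (-4 + D**2 + D**3 - 3*D - 3*(-3) + D*(-3) - 3*D**2))*D = (-2 + (-4 + D**2 + D**3 - 3*D + 9 - 3*D - 3*D**2))*D = (-2 + (5 + D**3 - 6*D - 2*D**2))*D = (3 + D**3 - 6*D - 2*D**2)*D = D*(3 + D**3 - 6*D - 2*D**2))
sqrt(-123369 + I(W)) - 1*162894 = sqrt(-123369 + 380*(3 + 380**3 - 6*380 - 2*380**2)) - 1*162894 = sqrt(-123369 + 380*(3 + 54872000 - 2280 - 2*144400)) - 162894 = sqrt(-123369 + 380*(3 + 54872000 - 2280 - 288800)) - 162894 = sqrt(-123369 + 380*54580923) - 162894 = sqrt(-123369 + 20740750740) - 162894 = sqrt(20740627371) - 162894 = -162894 + sqrt(20740627371)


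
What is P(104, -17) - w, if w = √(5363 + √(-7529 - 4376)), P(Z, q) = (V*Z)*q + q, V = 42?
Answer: -74273 - √(5363 + I*√11905) ≈ -74346.0 - 0.74492*I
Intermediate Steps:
P(Z, q) = q + 42*Z*q (P(Z, q) = (42*Z)*q + q = 42*Z*q + q = q + 42*Z*q)
w = √(5363 + I*√11905) (w = √(5363 + √(-11905)) = √(5363 + I*√11905) ≈ 73.236 + 0.7449*I)
P(104, -17) - w = -17*(1 + 42*104) - √(5363 + I*√11905) = -17*(1 + 4368) - √(5363 + I*√11905) = -17*4369 - √(5363 + I*√11905) = -74273 - √(5363 + I*√11905)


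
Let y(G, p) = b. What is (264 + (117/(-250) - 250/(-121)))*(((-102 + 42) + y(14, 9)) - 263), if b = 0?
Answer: -2595092789/30250 ≈ -85788.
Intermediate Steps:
y(G, p) = 0
(264 + (117/(-250) - 250/(-121)))*(((-102 + 42) + y(14, 9)) - 263) = (264 + (117/(-250) - 250/(-121)))*(((-102 + 42) + 0) - 263) = (264 + (117*(-1/250) - 250*(-1/121)))*((-60 + 0) - 263) = (264 + (-117/250 + 250/121))*(-60 - 263) = (264 + 48343/30250)*(-323) = (8034343/30250)*(-323) = -2595092789/30250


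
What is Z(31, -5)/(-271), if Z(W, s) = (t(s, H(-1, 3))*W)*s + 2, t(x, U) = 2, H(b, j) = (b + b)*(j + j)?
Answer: 308/271 ≈ 1.1365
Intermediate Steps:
H(b, j) = 4*b*j (H(b, j) = (2*b)*(2*j) = 4*b*j)
Z(W, s) = 2 + 2*W*s (Z(W, s) = (2*W)*s + 2 = 2*W*s + 2 = 2 + 2*W*s)
Z(31, -5)/(-271) = (2 + 2*31*(-5))/(-271) = (2 - 310)*(-1/271) = -308*(-1/271) = 308/271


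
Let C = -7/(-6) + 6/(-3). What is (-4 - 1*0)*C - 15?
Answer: -35/3 ≈ -11.667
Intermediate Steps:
C = -⅚ (C = -7*(-⅙) + 6*(-⅓) = 7/6 - 2 = -⅚ ≈ -0.83333)
(-4 - 1*0)*C - 15 = (-4 - 1*0)*(-⅚) - 15 = (-4 + 0)*(-⅚) - 15 = -4*(-⅚) - 15 = 10/3 - 15 = -35/3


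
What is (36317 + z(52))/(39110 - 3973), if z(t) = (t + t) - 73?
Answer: 36348/35137 ≈ 1.0345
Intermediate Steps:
z(t) = -73 + 2*t (z(t) = 2*t - 73 = -73 + 2*t)
(36317 + z(52))/(39110 - 3973) = (36317 + (-73 + 2*52))/(39110 - 3973) = (36317 + (-73 + 104))/35137 = (36317 + 31)*(1/35137) = 36348*(1/35137) = 36348/35137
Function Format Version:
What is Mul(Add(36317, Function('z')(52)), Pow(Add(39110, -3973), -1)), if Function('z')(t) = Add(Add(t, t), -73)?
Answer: Rational(36348, 35137) ≈ 1.0345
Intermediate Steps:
Function('z')(t) = Add(-73, Mul(2, t)) (Function('z')(t) = Add(Mul(2, t), -73) = Add(-73, Mul(2, t)))
Mul(Add(36317, Function('z')(52)), Pow(Add(39110, -3973), -1)) = Mul(Add(36317, Add(-73, Mul(2, 52))), Pow(Add(39110, -3973), -1)) = Mul(Add(36317, Add(-73, 104)), Pow(35137, -1)) = Mul(Add(36317, 31), Rational(1, 35137)) = Mul(36348, Rational(1, 35137)) = Rational(36348, 35137)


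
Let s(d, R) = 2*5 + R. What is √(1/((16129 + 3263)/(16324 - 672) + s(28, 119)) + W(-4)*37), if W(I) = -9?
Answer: 2*I*√96093311295/33975 ≈ 18.248*I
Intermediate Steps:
s(d, R) = 10 + R
√(1/((16129 + 3263)/(16324 - 672) + s(28, 119)) + W(-4)*37) = √(1/((16129 + 3263)/(16324 - 672) + (10 + 119)) - 9*37) = √(1/(19392/15652 + 129) - 333) = √(1/(19392*(1/15652) + 129) - 333) = √(1/(4848/3913 + 129) - 333) = √(1/(509625/3913) - 333) = √(3913/509625 - 333) = √(-169701212/509625) = 2*I*√96093311295/33975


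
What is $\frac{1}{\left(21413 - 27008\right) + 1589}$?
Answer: $- \frac{1}{4006} \approx -0.00024963$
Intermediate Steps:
$\frac{1}{\left(21413 - 27008\right) + 1589} = \frac{1}{-5595 + 1589} = \frac{1}{-4006} = - \frac{1}{4006}$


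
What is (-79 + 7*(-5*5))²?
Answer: 64516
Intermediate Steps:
(-79 + 7*(-5*5))² = (-79 + 7*(-25))² = (-79 - 175)² = (-254)² = 64516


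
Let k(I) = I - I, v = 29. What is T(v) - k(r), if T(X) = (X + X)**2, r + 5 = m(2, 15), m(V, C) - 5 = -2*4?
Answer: 3364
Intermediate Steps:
m(V, C) = -3 (m(V, C) = 5 - 2*4 = 5 - 8 = -3)
r = -8 (r = -5 - 3 = -8)
T(X) = 4*X**2 (T(X) = (2*X)**2 = 4*X**2)
k(I) = 0
T(v) - k(r) = 4*29**2 - 1*0 = 4*841 + 0 = 3364 + 0 = 3364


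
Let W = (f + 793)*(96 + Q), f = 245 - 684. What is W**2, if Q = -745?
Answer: 52783224516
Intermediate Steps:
f = -439
W = -229746 (W = (-439 + 793)*(96 - 745) = 354*(-649) = -229746)
W**2 = (-229746)**2 = 52783224516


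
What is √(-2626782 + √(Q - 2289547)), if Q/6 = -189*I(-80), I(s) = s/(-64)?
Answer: √(-10507128 + 2*I*√9163858)/2 ≈ 0.46695 + 1620.7*I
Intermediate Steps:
I(s) = -s/64 (I(s) = s*(-1/64) = -s/64)
Q = -2835/2 (Q = 6*(-(-189)*(-80)/64) = 6*(-189*5/4) = 6*(-945/4) = -2835/2 ≈ -1417.5)
√(-2626782 + √(Q - 2289547)) = √(-2626782 + √(-2835/2 - 2289547)) = √(-2626782 + √(-4581929/2)) = √(-2626782 + I*√9163858/2)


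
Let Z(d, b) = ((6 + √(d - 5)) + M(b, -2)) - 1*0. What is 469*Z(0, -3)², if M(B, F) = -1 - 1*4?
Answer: -1876 + 938*I*√5 ≈ -1876.0 + 2097.4*I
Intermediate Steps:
M(B, F) = -5 (M(B, F) = -1 - 4 = -5)
Z(d, b) = 1 + √(-5 + d) (Z(d, b) = ((6 + √(d - 5)) - 5) - 1*0 = ((6 + √(-5 + d)) - 5) + 0 = (1 + √(-5 + d)) + 0 = 1 + √(-5 + d))
469*Z(0, -3)² = 469*(1 + √(-5 + 0))² = 469*(1 + √(-5))² = 469*(1 + I*√5)²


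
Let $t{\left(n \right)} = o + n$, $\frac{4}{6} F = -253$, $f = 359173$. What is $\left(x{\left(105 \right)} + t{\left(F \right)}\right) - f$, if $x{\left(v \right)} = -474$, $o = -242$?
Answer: $- \frac{720537}{2} \approx -3.6027 \cdot 10^{5}$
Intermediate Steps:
$F = - \frac{759}{2}$ ($F = \frac{3}{2} \left(-253\right) = - \frac{759}{2} \approx -379.5$)
$t{\left(n \right)} = -242 + n$
$\left(x{\left(105 \right)} + t{\left(F \right)}\right) - f = \left(-474 - \frac{1243}{2}\right) - 359173 = - \frac{2191}{2} - 359173 = - \frac{720537}{2}$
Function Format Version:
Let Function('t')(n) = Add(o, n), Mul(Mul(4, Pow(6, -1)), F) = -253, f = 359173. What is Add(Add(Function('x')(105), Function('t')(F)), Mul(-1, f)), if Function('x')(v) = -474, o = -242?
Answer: Rational(-720537, 2) ≈ -3.6027e+5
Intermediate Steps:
F = Rational(-759, 2) (F = Mul(Rational(3, 2), -253) = Rational(-759, 2) ≈ -379.50)
Function('t')(n) = Add(-242, n)
Add(Add(Function('x')(105), Function('t')(F)), Mul(-1, f)) = Add(Add(-474, Add(-242, Rational(-759, 2))), Mul(-1, 359173)) = Add(Add(-474, Rational(-1243, 2)), -359173) = Add(Rational(-2191, 2), -359173) = Rational(-720537, 2)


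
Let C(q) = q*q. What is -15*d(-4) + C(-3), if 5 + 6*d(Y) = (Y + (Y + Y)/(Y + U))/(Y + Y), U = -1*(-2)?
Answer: 43/2 ≈ 21.500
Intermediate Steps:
U = 2
d(Y) = -⅚ + (Y + 2*Y/(2 + Y))/(12*Y) (d(Y) = -⅚ + ((Y + (Y + Y)/(Y + 2))/(Y + Y))/6 = -⅚ + ((Y + (2*Y)/(2 + Y))/((2*Y)))/6 = -⅚ + ((Y + 2*Y/(2 + Y))*(1/(2*Y)))/6 = -⅚ + ((Y + 2*Y/(2 + Y))/(2*Y))/6 = -⅚ + (Y + 2*Y/(2 + Y))/(12*Y))
C(q) = q²
-15*d(-4) + C(-3) = -5*(-16 - 9*(-4))/(4*(2 - 4)) + (-3)² = -5*(-16 + 36)/(4*(-2)) + 9 = -5*(-1)*20/(4*2) + 9 = -15*(-⅚) + 9 = 25/2 + 9 = 43/2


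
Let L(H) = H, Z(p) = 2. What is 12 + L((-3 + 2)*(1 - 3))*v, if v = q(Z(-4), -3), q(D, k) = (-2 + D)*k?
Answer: 12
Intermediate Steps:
q(D, k) = k*(-2 + D)
v = 0 (v = -3*(-2 + 2) = -3*0 = 0)
12 + L((-3 + 2)*(1 - 3))*v = 12 + ((-3 + 2)*(1 - 3))*0 = 12 - 1*(-2)*0 = 12 + 2*0 = 12 + 0 = 12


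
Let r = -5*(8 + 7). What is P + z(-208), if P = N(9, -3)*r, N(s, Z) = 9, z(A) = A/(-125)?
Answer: -84167/125 ≈ -673.34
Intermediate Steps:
z(A) = -A/125 (z(A) = A*(-1/125) = -A/125)
r = -75 (r = -5*15 = -75)
P = -675 (P = 9*(-75) = -675)
P + z(-208) = -675 - 1/125*(-208) = -675 + 208/125 = -84167/125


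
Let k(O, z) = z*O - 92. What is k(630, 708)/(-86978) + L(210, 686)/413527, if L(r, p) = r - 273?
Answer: -92208509105/17983875703 ≈ -5.1273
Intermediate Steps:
L(r, p) = -273 + r
k(O, z) = -92 + O*z (k(O, z) = O*z - 92 = -92 + O*z)
k(630, 708)/(-86978) + L(210, 686)/413527 = (-92 + 630*708)/(-86978) + (-273 + 210)/413527 = (-92 + 446040)*(-1/86978) - 63*1/413527 = 445948*(-1/86978) - 63/413527 = -222974/43489 - 63/413527 = -92208509105/17983875703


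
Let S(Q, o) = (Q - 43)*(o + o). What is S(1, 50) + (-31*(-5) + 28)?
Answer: -4017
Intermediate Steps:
S(Q, o) = 2*o*(-43 + Q) (S(Q, o) = (-43 + Q)*(2*o) = 2*o*(-43 + Q))
S(1, 50) + (-31*(-5) + 28) = 2*50*(-43 + 1) + (-31*(-5) + 28) = 2*50*(-42) + (155 + 28) = -4200 + 183 = -4017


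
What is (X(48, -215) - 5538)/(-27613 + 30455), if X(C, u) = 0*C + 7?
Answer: -5531/2842 ≈ -1.9462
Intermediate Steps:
X(C, u) = 7 (X(C, u) = 0 + 7 = 7)
(X(48, -215) - 5538)/(-27613 + 30455) = (7 - 5538)/(-27613 + 30455) = -5531/2842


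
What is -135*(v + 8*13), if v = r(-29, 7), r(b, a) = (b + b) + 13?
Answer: -7965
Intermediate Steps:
r(b, a) = 13 + 2*b (r(b, a) = 2*b + 13 = 13 + 2*b)
v = -45 (v = 13 + 2*(-29) = 13 - 58 = -45)
-135*(v + 8*13) = -135*(-45 + 8*13) = -135*(-45 + 104) = -135*59 = -7965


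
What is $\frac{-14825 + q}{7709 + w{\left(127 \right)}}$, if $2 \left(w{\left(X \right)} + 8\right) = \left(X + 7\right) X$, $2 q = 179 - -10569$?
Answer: $- \frac{9451}{16210} \approx -0.58304$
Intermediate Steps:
$q = 5374$ ($q = \frac{179 - -10569}{2} = \frac{179 + 10569}{2} = \frac{1}{2} \cdot 10748 = 5374$)
$w{\left(X \right)} = -8 + \frac{X \left(7 + X\right)}{2}$ ($w{\left(X \right)} = -8 + \frac{\left(X + 7\right) X}{2} = -8 + \frac{\left(7 + X\right) X}{2} = -8 + \frac{X \left(7 + X\right)}{2}$)
$\frac{-14825 + q}{7709 + w{\left(127 \right)}} = \frac{-14825 + 5374}{7709 + \left(-8 + \frac{127^{2}}{2} + \frac{7}{2} \cdot 127\right)} = - \frac{9451}{7709 + \left(-8 + \frac{1}{2} \cdot 16129 + \frac{889}{2}\right)} = - \frac{9451}{7709 + \left(-8 + \frac{16129}{2} + \frac{889}{2}\right)} = - \frac{9451}{7709 + 8501} = - \frac{9451}{16210}$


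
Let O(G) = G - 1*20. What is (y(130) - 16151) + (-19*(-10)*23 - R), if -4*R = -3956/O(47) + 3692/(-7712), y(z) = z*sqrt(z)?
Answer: -2460739033/208224 + 130*sqrt(130) ≈ -10336.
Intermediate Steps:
y(z) = z**(3/2)
O(G) = -20 + G (O(G) = G - 20 = -20 + G)
R = 7652089/208224 (R = -(-3956/(-20 + 47) + 3692/(-7712))/4 = -(-3956/27 + 3692*(-1/7712))/4 = -(-3956*1/27 - 923/1928)/4 = -(-3956/27 - 923/1928)/4 = -1/4*(-7652089/52056) = 7652089/208224 ≈ 36.749)
(y(130) - 16151) + (-19*(-10)*23 - R) = (130**(3/2) - 16151) + (-19*(-10)*23 - 1*7652089/208224) = (130*sqrt(130) - 16151) + (190*23 - 7652089/208224) = (-16151 + 130*sqrt(130)) + (4370 - 7652089/208224) = (-16151 + 130*sqrt(130)) + 902286791/208224 = -2460739033/208224 + 130*sqrt(130)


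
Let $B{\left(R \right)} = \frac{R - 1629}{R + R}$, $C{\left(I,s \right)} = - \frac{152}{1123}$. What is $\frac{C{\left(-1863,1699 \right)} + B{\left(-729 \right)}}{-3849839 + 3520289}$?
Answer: $- \frac{134801}{29976856650} \approx -4.4968 \cdot 10^{-6}$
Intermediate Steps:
$C{\left(I,s \right)} = - \frac{152}{1123}$ ($C{\left(I,s \right)} = \left(-152\right) \frac{1}{1123} = - \frac{152}{1123}$)
$B{\left(R \right)} = \frac{-1629 + R}{2 R}$
$\frac{C{\left(-1863,1699 \right)} + B{\left(-729 \right)}}{-3849839 + 3520289} = \frac{- \frac{152}{1123} + \frac{-1629 - 729}{2 \left(-729\right)}}{-3849839 + 3520289} = \frac{- \frac{152}{1123} + \frac{1}{2} \left(- \frac{1}{729}\right) \left(-2358\right)}{-329550} = \left(- \frac{152}{1123} + \frac{131}{81}\right) \left(- \frac{1}{329550}\right) = \frac{134801}{90963} \left(- \frac{1}{329550}\right) = - \frac{134801}{29976856650}$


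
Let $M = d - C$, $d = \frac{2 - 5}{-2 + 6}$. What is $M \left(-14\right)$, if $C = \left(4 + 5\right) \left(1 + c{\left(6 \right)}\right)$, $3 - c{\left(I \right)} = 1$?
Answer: $\frac{777}{2} \approx 388.5$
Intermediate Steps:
$c{\left(I \right)} = 2$ ($c{\left(I \right)} = 3 - 1 = 2$)
$d = - \frac{3}{4} \approx -0.75$
$C = 27$ ($C = \left(4 + 5\right) \left(1 + 2\right) = 9 \cdot 3 = 27$)
$M = - \frac{111}{4}$ ($M = - \frac{3}{4} - 27 = - \frac{111}{4} \approx -27.75$)
$M \left(-14\right) = \left(- \frac{111}{4}\right) \left(-14\right) = \frac{777}{2}$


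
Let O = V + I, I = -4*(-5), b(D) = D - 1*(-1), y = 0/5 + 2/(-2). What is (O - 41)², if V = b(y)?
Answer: 441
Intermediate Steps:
y = -1 (y = 0*(⅕) + 2*(-½) = 0 - 1 = -1)
b(D) = 1 + D (b(D) = D + 1 = 1 + D)
V = 0 (V = 1 - 1 = 0)
I = 20
O = 20 (O = 0 + 20 = 20)
(O - 41)² = (20 - 41)² = (-21)² = 441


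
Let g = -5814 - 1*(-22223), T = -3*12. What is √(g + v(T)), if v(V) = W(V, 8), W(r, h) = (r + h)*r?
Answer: √17417 ≈ 131.97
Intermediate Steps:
T = -36
W(r, h) = r*(h + r) (W(r, h) = (h + r)*r = r*(h + r))
v(V) = V*(8 + V)
g = 16409 (g = -5814 + 22223 = 16409)
√(g + v(T)) = √(16409 - 36*(8 - 36)) = √(16409 - 36*(-28)) = √(16409 + 1008) = √17417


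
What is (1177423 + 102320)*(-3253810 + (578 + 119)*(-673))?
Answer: -4764343697013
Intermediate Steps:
(1177423 + 102320)*(-3253810 + (578 + 119)*(-673)) = 1279743*(-3253810 + 697*(-673)) = 1279743*(-3253810 - 469081) = 1279743*(-3722891) = -4764343697013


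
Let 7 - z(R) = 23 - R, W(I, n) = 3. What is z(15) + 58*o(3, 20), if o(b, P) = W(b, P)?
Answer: 173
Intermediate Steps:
z(R) = -16 + R (z(R) = 7 - (23 - R) = 7 + (-23 + R) = -16 + R)
o(b, P) = 3
z(15) + 58*o(3, 20) = (-16 + 15) + 58*3 = -1 + 174 = 173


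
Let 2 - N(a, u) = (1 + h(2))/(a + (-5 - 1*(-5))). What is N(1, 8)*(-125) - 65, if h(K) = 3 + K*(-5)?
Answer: -1065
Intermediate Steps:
h(K) = 3 - 5*K
N(a, u) = 2 + 6/a (N(a, u) = 2 - (1 + (3 - 5*2))/(a + (-5 - 1*(-5))) = 2 - (1 + (3 - 10))/(a + (-5 + 5)) = 2 - (1 - 7)/(a + 0) = 2 - (-6)/a = 2 + 6/a)
N(1, 8)*(-125) - 65 = (2 + 6/1)*(-125) - 65 = (2 + 6*1)*(-125) - 65 = (2 + 6)*(-125) - 65 = 8*(-125) - 65 = -1000 - 65 = -1065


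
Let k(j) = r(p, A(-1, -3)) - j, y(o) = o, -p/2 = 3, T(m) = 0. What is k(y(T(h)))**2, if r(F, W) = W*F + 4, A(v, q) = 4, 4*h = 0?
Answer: 400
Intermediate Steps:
h = 0 (h = (1/4)*0 = 0)
p = -6 (p = -2*3 = -6)
r(F, W) = 4 + F*W (r(F, W) = F*W + 4 = 4 + F*W)
k(j) = -20 - j (k(j) = (4 - 6*4) - j = (4 - 24) - j = -20 - j)
k(y(T(h)))**2 = (-20 - 1*0)**2 = (-20 + 0)**2 = (-20)**2 = 400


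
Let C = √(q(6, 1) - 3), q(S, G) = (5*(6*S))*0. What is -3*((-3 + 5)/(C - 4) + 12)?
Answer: -660/19 + 6*I*√3/19 ≈ -34.737 + 0.54696*I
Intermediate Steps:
q(S, G) = 0 (q(S, G) = (30*S)*0 = 0)
C = I*√3 (C = √(0 - 3) = √(-3) = I*√3 ≈ 1.732*I)
-3*((-3 + 5)/(C - 4) + 12) = -3*((-3 + 5)/(I*√3 - 4) + 12) = -3*(2/(-4 + I*√3) + 12) = -3*(12 + 2/(-4 + I*√3)) = -36 - 6/(-4 + I*√3)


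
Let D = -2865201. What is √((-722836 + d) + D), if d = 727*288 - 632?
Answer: 3*I*√375477 ≈ 1838.3*I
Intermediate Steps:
d = 208744 (d = 209376 - 632 = 208744)
√((-722836 + d) + D) = √((-722836 + 208744) - 2865201) = √(-514092 - 2865201) = √(-3379293) = 3*I*√375477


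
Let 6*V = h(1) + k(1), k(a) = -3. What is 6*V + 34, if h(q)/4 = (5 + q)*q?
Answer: 55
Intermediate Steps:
h(q) = 4*q*(5 + q) (h(q) = 4*((5 + q)*q) = 4*(q*(5 + q)) = 4*q*(5 + q))
V = 7/2 (V = (4*1*(5 + 1) - 3)/6 = (4*1*6 - 3)/6 = (24 - 3)/6 = (⅙)*21 = 7/2 ≈ 3.5000)
6*V + 34 = 6*(7/2) + 34 = 21 + 34 = 55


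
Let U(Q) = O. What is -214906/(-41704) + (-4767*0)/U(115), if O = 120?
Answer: 107453/20852 ≈ 5.1531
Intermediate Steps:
U(Q) = 120
-214906/(-41704) + (-4767*0)/U(115) = -214906/(-41704) - 4767*0/120 = -214906*(-1/41704) + 0*(1/120) = 107453/20852 + 0 = 107453/20852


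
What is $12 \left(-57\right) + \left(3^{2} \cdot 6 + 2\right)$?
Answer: $-628$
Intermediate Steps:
$12 \left(-57\right) + \left(3^{2} \cdot 6 + 2\right) = -684 + \left(9 \cdot 6 + 2\right) = -684 + \left(54 + 2\right) = -684 + 56 = -628$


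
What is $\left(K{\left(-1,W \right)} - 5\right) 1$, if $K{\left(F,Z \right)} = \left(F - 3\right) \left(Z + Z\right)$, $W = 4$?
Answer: $-37$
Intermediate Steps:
$K{\left(F,Z \right)} = 2 Z \left(-3 + F\right)$ ($K{\left(F,Z \right)} = \left(-3 + F\right) 2 Z = 2 Z \left(-3 + F\right)$)
$\left(K{\left(-1,W \right)} - 5\right) 1 = \left(2 \cdot 4 \left(-3 - 1\right) - 5\right) 1 = \left(2 \cdot 4 \left(-4\right) - 5\right) 1 = \left(-32 - 5\right) 1 = \left(-37\right) 1 = -37$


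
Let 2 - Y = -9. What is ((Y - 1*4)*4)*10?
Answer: 280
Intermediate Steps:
Y = 11 (Y = 2 - 1*(-9) = 2 + 9 = 11)
((Y - 1*4)*4)*10 = ((11 - 1*4)*4)*10 = ((11 - 4)*4)*10 = (7*4)*10 = 28*10 = 280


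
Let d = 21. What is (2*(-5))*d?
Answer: -210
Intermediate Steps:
(2*(-5))*d = (2*(-5))*21 = -10*21 = -210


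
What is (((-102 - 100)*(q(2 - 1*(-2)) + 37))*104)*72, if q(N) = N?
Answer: -62015616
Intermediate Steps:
(((-102 - 100)*(q(2 - 1*(-2)) + 37))*104)*72 = (((-102 - 100)*((2 - 1*(-2)) + 37))*104)*72 = (-202*((2 + 2) + 37)*104)*72 = (-202*(4 + 37)*104)*72 = (-202*41*104)*72 = -8282*104*72 = -861328*72 = -62015616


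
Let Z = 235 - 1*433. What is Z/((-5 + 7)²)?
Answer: -99/2 ≈ -49.500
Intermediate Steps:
Z = -198 (Z = 235 - 433 = -198)
Z/((-5 + 7)²) = -198/(-5 + 7)² = -198/(2²) = -198/4 = -198*¼ = -99/2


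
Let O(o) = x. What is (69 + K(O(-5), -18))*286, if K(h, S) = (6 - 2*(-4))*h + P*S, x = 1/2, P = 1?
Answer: 16588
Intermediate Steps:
x = ½ ≈ 0.50000
O(o) = ½
K(h, S) = S + 14*h (K(h, S) = (6 - 2*(-4))*h + 1*S = (6 + 8)*h + S = 14*h + S = S + 14*h)
(69 + K(O(-5), -18))*286 = (69 + (-18 + 14*(½)))*286 = (69 + (-18 + 7))*286 = (69 - 11)*286 = 58*286 = 16588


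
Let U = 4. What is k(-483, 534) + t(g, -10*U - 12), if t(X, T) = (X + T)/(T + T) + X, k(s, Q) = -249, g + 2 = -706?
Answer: -12346/13 ≈ -949.69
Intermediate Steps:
g = -708 (g = -2 - 706 = -708)
t(X, T) = X + (T + X)/(2*T) (t(X, T) = (T + X)/((2*T)) + X = (T + X)*(1/(2*T)) + X = (T + X)/(2*T) + X = X + (T + X)/(2*T))
k(-483, 534) + t(g, -10*U - 12) = -249 + (½ - 708 + (½)*(-708)/(-10*4 - 12)) = -249 + (½ - 708 + (½)*(-708)/(-40 - 12)) = -249 + (½ - 708 + (½)*(-708)/(-52)) = -249 + (½ - 708 + (½)*(-708)*(-1/52)) = -249 + (½ - 708 + 177/26) = -249 - 9109/13 = -12346/13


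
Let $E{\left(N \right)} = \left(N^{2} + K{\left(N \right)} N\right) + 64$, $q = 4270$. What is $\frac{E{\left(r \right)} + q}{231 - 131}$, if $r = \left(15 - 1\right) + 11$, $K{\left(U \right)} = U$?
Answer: $\frac{1396}{25} \approx 55.84$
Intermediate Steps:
$r = 25$ ($r = 14 + 11 = 25$)
$E{\left(N \right)} = 64 + 2 N^{2}$ ($E{\left(N \right)} = \left(N^{2} + N N\right) + 64 = \left(N^{2} + N^{2}\right) + 64 = 2 N^{2} + 64 = 64 + 2 N^{2}$)
$\frac{E{\left(r \right)} + q}{231 - 131} = \frac{\left(64 + 2 \cdot 25^{2}\right) + 4270}{231 - 131} = \frac{\left(64 + 2 \cdot 625\right) + 4270}{100} = \left(\left(64 + 1250\right) + 4270\right) \frac{1}{100} = \left(1314 + 4270\right) \frac{1}{100} = 5584 \cdot \frac{1}{100} = \frac{1396}{25}$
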